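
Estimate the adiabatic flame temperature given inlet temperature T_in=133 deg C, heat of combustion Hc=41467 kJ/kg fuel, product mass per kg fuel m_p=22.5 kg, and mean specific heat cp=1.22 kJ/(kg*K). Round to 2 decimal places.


T_ad = T_in + Hc / (m_p * cp)
Denominator = 22.5 * 1.22 = 27.4500
Temperature rise = 41467 / 27.4500 = 1510.64 K
T_ad = 133 + 1510.64 = 1643.64 deg C


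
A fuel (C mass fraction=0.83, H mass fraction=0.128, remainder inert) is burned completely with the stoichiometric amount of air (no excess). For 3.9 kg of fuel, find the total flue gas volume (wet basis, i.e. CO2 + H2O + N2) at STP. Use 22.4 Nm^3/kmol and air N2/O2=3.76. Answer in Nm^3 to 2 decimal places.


Per kg fuel: CO2 = (C/12 kmol)*22.4 = (0.83/12)*22.4 = 1.54933 Nm^3
Per kg fuel: H2O = (H/2 kmol)*22.4 = (0.128/2)*22.4 = 1.43360 Nm^3
O2 needed per kg fuel = C/12 + H/4 = 0.83/12 + 0.128/4 = 0.10116667 kmol
Per kg fuel: N2 = O2*3.76*22.4 = 0.10116667*3.76*22.4 = 8.52066 Nm^3
Total per kg = 1.54933 + 1.43360 + 8.52066 = 11.50359 Nm^3
Total = 11.50359 * 3.9 = 44.86 Nm^3


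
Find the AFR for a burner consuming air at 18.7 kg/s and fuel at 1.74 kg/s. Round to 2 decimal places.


AFR = m_air / m_fuel
AFR = 18.7 / 1.74 = 10.75


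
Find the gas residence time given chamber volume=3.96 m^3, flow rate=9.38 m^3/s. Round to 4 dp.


tau = V / Q_flow
tau = 3.96 / 9.38 = 0.4222 s


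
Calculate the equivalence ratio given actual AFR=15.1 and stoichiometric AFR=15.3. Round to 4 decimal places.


phi = AFR_stoich / AFR_actual
phi = 15.3 / 15.1 = 1.0132


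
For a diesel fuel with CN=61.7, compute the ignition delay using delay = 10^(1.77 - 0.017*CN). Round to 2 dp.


delay = 10^(1.77 - 0.017*CN)
Exponent = 1.77 - 0.017*61.7 = 0.7211
delay = 10^0.7211 = 5.26 ms


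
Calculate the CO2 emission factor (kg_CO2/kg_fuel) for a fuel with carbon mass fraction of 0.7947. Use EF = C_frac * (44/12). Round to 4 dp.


EF = C_frac * (M_CO2 / M_C)
EF = 0.7947 * (44/12)
EF = 0.7947 * 3.666667 = 2.9139 kg_CO2/kg_fuel


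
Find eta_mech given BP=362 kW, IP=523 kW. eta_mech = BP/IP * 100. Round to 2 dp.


eta_mech = (BP / IP) * 100
Ratio = 362 / 523 = 0.6922
eta_mech = 0.6922 * 100 = 69.22%


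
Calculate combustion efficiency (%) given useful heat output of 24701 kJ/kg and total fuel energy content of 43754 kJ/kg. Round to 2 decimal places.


Efficiency = (Q_useful / Q_fuel) * 100
Efficiency = (24701 / 43754) * 100
Efficiency = 0.5645 * 100 = 56.45%


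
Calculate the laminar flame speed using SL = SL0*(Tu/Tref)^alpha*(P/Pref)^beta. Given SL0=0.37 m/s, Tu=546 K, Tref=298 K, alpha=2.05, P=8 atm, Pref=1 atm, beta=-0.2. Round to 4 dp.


SL = SL0 * (Tu/Tref)^alpha * (P/Pref)^beta
T ratio = 546/298 = 1.83221477
(T ratio)^alpha = 1.83221477^2.05 = 3.460203
(P/Pref)^beta = 8^(-0.2) = 0.659754
SL = 0.37 * 3.460203 * 0.659754 = 0.8447 m/s


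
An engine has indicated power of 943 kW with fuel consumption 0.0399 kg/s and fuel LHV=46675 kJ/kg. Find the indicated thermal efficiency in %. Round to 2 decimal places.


eta_ith = (IP / (mf * LHV)) * 100
Denominator = 0.0399 * 46675 = 1862.3325 kW
eta_ith = (943 / 1862.3325) * 100 = 50.64%


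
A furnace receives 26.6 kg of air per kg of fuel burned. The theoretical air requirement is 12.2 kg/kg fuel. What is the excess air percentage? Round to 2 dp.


Excess air = actual - stoichiometric = 26.6 - 12.2 = 14.40 kg/kg fuel
Excess air % = (excess / stoich) * 100 = (14.40 / 12.2) * 100 = 118.03%


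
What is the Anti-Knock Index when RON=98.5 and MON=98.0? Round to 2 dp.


AKI = (RON + MON) / 2
AKI = (98.5 + 98.0) / 2
AKI = 196.5 / 2 = 98.25


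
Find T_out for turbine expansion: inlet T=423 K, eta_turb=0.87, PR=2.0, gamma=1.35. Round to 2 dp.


T_out = T_in * (1 - eta * (1 - PR^(-(gamma-1)/gamma)))
Exponent = -(1.35-1)/1.35 = -0.25925926
PR^exp = 2.0^(-0.25925926) = 0.83551680
Factor = 1 - 0.87*(1 - 0.83551680) = 0.85689962
T_out = 423 * 0.85689962 = 362.47 K


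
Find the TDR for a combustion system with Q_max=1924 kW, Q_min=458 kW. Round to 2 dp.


TDR = Q_max / Q_min
TDR = 1924 / 458 = 4.20


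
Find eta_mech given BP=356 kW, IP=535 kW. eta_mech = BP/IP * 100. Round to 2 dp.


eta_mech = (BP / IP) * 100
Ratio = 356 / 535 = 0.6654
eta_mech = 0.6654 * 100 = 66.54%


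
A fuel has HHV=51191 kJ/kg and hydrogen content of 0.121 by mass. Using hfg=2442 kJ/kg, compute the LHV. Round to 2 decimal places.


LHV = HHV - hfg * 9 * H
Water correction = 2442 * 9 * 0.121 = 2659.338 kJ/kg
LHV = 51191 - 2659.338 = 48531.66 kJ/kg


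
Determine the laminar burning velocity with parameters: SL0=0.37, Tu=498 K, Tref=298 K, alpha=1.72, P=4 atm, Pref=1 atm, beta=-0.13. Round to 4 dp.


SL = SL0 * (Tu/Tref)^alpha * (P/Pref)^beta
T ratio = 498/298 = 1.67114094
(T ratio)^alpha = 1.67114094^1.72 = 2.418703
(P/Pref)^beta = 4^(-0.13) = 0.835088
SL = 0.37 * 2.418703 * 0.835088 = 0.7473 m/s


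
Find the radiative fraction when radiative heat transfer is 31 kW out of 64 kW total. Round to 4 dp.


f_rad = Q_rad / Q_total
f_rad = 31 / 64 = 0.4844


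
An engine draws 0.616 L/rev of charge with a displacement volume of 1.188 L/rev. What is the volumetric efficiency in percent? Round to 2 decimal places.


eta_v = (V_actual / V_disp) * 100
Ratio = 0.616 / 1.188 = 0.5185
eta_v = 0.5185 * 100 = 51.85%


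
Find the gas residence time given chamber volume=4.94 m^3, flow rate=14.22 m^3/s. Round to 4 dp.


tau = V / Q_flow
tau = 4.94 / 14.22 = 0.3474 s


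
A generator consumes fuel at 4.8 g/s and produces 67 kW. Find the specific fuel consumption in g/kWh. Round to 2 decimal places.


SFC = (mf / BP) * 3600
Rate = 4.8 / 67 = 0.071642 g/(s*kW)
SFC = 0.071642 * 3600 = 257.91 g/kWh


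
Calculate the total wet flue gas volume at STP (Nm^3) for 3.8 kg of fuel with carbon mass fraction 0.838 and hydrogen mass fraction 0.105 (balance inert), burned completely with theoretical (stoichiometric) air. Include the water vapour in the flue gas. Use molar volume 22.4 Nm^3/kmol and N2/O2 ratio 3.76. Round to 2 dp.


Per kg fuel: CO2 = (C/12 kmol)*22.4 = (0.838/12)*22.4 = 1.56427 Nm^3
Per kg fuel: H2O = (H/2 kmol)*22.4 = (0.105/2)*22.4 = 1.17600 Nm^3
O2 needed per kg fuel = C/12 + H/4 = 0.838/12 + 0.105/4 = 0.09608333 kmol
Per kg fuel: N2 = O2*3.76*22.4 = 0.09608333*3.76*22.4 = 8.09252 Nm^3
Total per kg = 1.56427 + 1.17600 + 8.09252 = 10.83279 Nm^3
Total = 10.83279 * 3.8 = 41.16 Nm^3


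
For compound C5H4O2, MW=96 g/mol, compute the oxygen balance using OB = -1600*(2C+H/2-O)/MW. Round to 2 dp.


OB = -1600 * (2C + H/2 - O) / MW
Inner = 2*5 + 4/2 - 2 = 10.00
OB = -1600 * 10.00 / 96 = -166.67%


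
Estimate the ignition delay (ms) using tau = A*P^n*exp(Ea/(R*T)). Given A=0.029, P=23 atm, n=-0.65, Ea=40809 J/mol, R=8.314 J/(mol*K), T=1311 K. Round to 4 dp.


tau = A * P^n * exp(Ea/(R*T))
P^n = 23^(-0.65) = 0.13027975
Ea/(R*T) = 40809/(8.314*1311) = 3.744064
exp(Ea/(R*T)) = 42.269416
tau = 0.029 * 0.13027975 * 42.269416 = 0.1597 ms


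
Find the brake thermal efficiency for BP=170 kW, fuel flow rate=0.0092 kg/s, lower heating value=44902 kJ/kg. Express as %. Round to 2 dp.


eta_BTE = (BP / (mf * LHV)) * 100
Denominator = 0.0092 * 44902 = 413.0984 kW
eta_BTE = (170 / 413.0984) * 100 = 41.15%


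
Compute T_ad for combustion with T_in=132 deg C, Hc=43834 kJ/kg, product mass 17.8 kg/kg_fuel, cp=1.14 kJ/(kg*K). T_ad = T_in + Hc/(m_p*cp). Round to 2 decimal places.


T_ad = T_in + Hc / (m_p * cp)
Denominator = 17.8 * 1.14 = 20.2920
Temperature rise = 43834 / 20.2920 = 2160.16 K
T_ad = 132 + 2160.16 = 2292.16 deg C


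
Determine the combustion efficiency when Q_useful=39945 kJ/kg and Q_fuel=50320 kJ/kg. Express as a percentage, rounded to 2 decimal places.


Efficiency = (Q_useful / Q_fuel) * 100
Efficiency = (39945 / 50320) * 100
Efficiency = 0.7938 * 100 = 79.38%


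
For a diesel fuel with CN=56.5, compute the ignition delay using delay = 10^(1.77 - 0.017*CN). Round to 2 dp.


delay = 10^(1.77 - 0.017*CN)
Exponent = 1.77 - 0.017*56.5 = 0.8095
delay = 10^0.8095 = 6.45 ms


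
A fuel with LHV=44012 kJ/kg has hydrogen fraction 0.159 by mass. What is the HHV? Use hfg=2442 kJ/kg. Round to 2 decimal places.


HHV = LHV + hfg * 9 * H
Water addition = 2442 * 9 * 0.159 = 3494.502 kJ/kg
HHV = 44012 + 3494.502 = 47506.50 kJ/kg


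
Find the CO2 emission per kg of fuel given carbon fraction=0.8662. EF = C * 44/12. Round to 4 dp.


EF = C_frac * (M_CO2 / M_C)
EF = 0.8662 * (44/12)
EF = 0.8662 * 3.666667 = 3.1761 kg_CO2/kg_fuel


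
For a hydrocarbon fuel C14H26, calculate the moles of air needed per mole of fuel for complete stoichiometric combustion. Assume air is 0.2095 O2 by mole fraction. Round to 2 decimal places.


Balanced combustion: C14H26 + 20.5 O2 -> 14 CO2 + 13 H2O
O2 needed = C + H/4 = 14 + 26/4 = 20.50 moles
Air moles = O2 / 0.2095 = 20.50 / 0.2095 = 97.85 moles air


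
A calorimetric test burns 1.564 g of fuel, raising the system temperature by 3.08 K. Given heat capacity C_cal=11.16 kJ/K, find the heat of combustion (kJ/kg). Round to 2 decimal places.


Hc = C_cal * delta_T / m_fuel
Q_released = 11.16 * 3.08 = 34.3728 kJ
m_fuel = 1.564 g = 1.564/1000 kg = 0.001564 kg
Hc = 34.3728 / 0.001564 = 21977.49 kJ/kg


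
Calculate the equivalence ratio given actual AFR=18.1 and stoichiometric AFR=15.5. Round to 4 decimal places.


phi = AFR_stoich / AFR_actual
phi = 15.5 / 18.1 = 0.8564


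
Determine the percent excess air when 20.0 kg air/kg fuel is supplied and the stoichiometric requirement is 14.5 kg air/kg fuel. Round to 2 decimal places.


Excess air = actual - stoichiometric = 20.0 - 14.5 = 5.50 kg/kg fuel
Excess air % = (excess / stoich) * 100 = (5.50 / 14.5) * 100 = 37.93%


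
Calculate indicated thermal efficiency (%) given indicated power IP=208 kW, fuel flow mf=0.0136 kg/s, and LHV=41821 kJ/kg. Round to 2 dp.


eta_ith = (IP / (mf * LHV)) * 100
Denominator = 0.0136 * 41821 = 568.7656 kW
eta_ith = (208 / 568.7656) * 100 = 36.57%


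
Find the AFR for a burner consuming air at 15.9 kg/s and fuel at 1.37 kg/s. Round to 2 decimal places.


AFR = m_air / m_fuel
AFR = 15.9 / 1.37 = 11.61


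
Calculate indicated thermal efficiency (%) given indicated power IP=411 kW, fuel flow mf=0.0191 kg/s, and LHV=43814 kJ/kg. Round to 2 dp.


eta_ith = (IP / (mf * LHV)) * 100
Denominator = 0.0191 * 43814 = 836.8474 kW
eta_ith = (411 / 836.8474) * 100 = 49.11%


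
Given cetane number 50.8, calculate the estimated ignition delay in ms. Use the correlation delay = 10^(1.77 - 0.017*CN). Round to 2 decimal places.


delay = 10^(1.77 - 0.017*CN)
Exponent = 1.77 - 0.017*50.8 = 0.9064
delay = 10^0.9064 = 8.06 ms


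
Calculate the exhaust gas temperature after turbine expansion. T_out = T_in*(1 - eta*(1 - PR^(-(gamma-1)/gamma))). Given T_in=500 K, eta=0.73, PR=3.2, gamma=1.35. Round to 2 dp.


T_out = T_in * (1 - eta * (1 - PR^(-(gamma-1)/gamma)))
Exponent = -(1.35-1)/1.35 = -0.25925926
PR^exp = 3.2^(-0.25925926) = 0.73966521
Factor = 1 - 0.73*(1 - 0.73966521) = 0.80995560
T_out = 500 * 0.80995560 = 404.98 K


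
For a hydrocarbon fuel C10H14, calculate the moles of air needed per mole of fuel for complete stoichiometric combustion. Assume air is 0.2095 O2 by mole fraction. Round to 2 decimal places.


Balanced combustion: C10H14 + 13.5 O2 -> 10 CO2 + 7 H2O
O2 needed = C + H/4 = 10 + 14/4 = 13.50 moles
Air moles = O2 / 0.2095 = 13.50 / 0.2095 = 64.44 moles air


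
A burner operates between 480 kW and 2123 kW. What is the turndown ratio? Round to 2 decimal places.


TDR = Q_max / Q_min
TDR = 2123 / 480 = 4.42


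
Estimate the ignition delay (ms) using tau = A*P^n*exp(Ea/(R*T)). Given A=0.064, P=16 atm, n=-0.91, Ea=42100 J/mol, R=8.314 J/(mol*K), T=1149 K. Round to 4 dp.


tau = A * P^n * exp(Ea/(R*T))
P^n = 16^(-0.91) = 0.08021412
Ea/(R*T) = 42100/(8.314*1149) = 4.407091
exp(Ea/(R*T)) = 82.030513
tau = 0.064 * 0.08021412 * 82.030513 = 0.4211 ms


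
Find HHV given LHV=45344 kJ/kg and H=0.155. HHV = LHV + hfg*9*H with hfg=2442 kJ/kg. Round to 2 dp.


HHV = LHV + hfg * 9 * H
Water addition = 2442 * 9 * 0.155 = 3406.590 kJ/kg
HHV = 45344 + 3406.590 = 48750.59 kJ/kg


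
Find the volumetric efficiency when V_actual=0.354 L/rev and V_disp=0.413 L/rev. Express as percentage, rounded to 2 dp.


eta_v = (V_actual / V_disp) * 100
Ratio = 0.354 / 0.413 = 0.8571
eta_v = 0.8571 * 100 = 85.71%


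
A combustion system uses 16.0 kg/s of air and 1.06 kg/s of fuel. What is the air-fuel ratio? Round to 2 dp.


AFR = m_air / m_fuel
AFR = 16.0 / 1.06 = 15.09


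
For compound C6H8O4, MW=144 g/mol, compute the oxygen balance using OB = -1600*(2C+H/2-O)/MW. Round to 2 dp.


OB = -1600 * (2C + H/2 - O) / MW
Inner = 2*6 + 8/2 - 4 = 12.00
OB = -1600 * 12.00 / 144 = -133.33%


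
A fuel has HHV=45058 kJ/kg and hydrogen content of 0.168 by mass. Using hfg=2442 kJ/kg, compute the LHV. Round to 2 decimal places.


LHV = HHV - hfg * 9 * H
Water correction = 2442 * 9 * 0.168 = 3692.304 kJ/kg
LHV = 45058 - 3692.304 = 41365.70 kJ/kg


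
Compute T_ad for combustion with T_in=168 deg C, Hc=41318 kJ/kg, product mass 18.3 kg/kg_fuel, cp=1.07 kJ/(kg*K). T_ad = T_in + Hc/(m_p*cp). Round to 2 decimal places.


T_ad = T_in + Hc / (m_p * cp)
Denominator = 18.3 * 1.07 = 19.5810
Temperature rise = 41318 / 19.5810 = 2110.11 K
T_ad = 168 + 2110.11 = 2278.11 deg C


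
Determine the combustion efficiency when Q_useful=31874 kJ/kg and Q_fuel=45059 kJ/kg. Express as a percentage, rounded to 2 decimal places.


Efficiency = (Q_useful / Q_fuel) * 100
Efficiency = (31874 / 45059) * 100
Efficiency = 0.7074 * 100 = 70.74%


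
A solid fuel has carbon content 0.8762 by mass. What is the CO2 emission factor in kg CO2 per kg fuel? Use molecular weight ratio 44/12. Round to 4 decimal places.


EF = C_frac * (M_CO2 / M_C)
EF = 0.8762 * (44/12)
EF = 0.8762 * 3.666667 = 3.2127 kg_CO2/kg_fuel


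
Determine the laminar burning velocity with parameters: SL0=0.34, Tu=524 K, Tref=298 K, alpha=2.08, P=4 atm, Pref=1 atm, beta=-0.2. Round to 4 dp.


SL = SL0 * (Tu/Tref)^alpha * (P/Pref)^beta
T ratio = 524/298 = 1.75838926
(T ratio)^alpha = 1.75838926^2.08 = 3.234739
(P/Pref)^beta = 4^(-0.2) = 0.757858
SL = 0.34 * 3.234739 * 0.757858 = 0.8335 m/s


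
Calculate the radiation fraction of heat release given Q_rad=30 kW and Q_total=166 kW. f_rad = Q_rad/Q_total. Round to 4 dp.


f_rad = Q_rad / Q_total
f_rad = 30 / 166 = 0.1807


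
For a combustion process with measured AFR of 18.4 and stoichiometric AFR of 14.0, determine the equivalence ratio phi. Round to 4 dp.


phi = AFR_stoich / AFR_actual
phi = 14.0 / 18.4 = 0.7609


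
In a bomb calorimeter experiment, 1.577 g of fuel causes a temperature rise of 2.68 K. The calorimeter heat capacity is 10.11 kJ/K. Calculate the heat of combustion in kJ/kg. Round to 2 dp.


Hc = C_cal * delta_T / m_fuel
Q_released = 10.11 * 2.68 = 27.0948 kJ
m_fuel = 1.577 g = 1.577/1000 kg = 0.001577 kg
Hc = 27.0948 / 0.001577 = 17181.23 kJ/kg


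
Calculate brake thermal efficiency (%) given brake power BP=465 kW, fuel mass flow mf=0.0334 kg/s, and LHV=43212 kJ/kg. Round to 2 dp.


eta_BTE = (BP / (mf * LHV)) * 100
Denominator = 0.0334 * 43212 = 1443.2808 kW
eta_BTE = (465 / 1443.2808) * 100 = 32.22%


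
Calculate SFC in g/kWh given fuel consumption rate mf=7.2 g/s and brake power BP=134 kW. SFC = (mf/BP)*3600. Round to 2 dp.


SFC = (mf / BP) * 3600
Rate = 7.2 / 134 = 0.053731 g/(s*kW)
SFC = 0.053731 * 3600 = 193.43 g/kWh


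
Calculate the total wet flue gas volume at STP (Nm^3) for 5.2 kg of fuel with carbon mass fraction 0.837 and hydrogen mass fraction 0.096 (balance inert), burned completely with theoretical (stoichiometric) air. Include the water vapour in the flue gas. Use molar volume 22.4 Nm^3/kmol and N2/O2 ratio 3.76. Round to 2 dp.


Per kg fuel: CO2 = (C/12 kmol)*22.4 = (0.837/12)*22.4 = 1.56240 Nm^3
Per kg fuel: H2O = (H/2 kmol)*22.4 = (0.096/2)*22.4 = 1.07520 Nm^3
O2 needed per kg fuel = C/12 + H/4 = 0.837/12 + 0.096/4 = 0.09375000 kmol
Per kg fuel: N2 = O2*3.76*22.4 = 0.09375000*3.76*22.4 = 7.89600 Nm^3
Total per kg = 1.56240 + 1.07520 + 7.89600 = 10.53360 Nm^3
Total = 10.53360 * 5.2 = 54.77 Nm^3


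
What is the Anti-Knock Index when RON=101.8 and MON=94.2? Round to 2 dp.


AKI = (RON + MON) / 2
AKI = (101.8 + 94.2) / 2
AKI = 196.0 / 2 = 98.00


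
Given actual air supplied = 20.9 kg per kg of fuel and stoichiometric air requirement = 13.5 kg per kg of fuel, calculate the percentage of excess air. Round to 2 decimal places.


Excess air = actual - stoichiometric = 20.9 - 13.5 = 7.40 kg/kg fuel
Excess air % = (excess / stoich) * 100 = (7.40 / 13.5) * 100 = 54.81%


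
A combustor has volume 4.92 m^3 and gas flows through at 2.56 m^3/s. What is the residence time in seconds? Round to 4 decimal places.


tau = V / Q_flow
tau = 4.92 / 2.56 = 1.9219 s


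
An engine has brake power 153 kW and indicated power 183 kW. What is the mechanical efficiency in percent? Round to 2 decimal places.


eta_mech = (BP / IP) * 100
Ratio = 153 / 183 = 0.8361
eta_mech = 0.8361 * 100 = 83.61%


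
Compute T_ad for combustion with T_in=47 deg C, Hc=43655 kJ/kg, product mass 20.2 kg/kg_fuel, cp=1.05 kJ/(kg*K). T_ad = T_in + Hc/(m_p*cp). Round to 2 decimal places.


T_ad = T_in + Hc / (m_p * cp)
Denominator = 20.2 * 1.05 = 21.2100
Temperature rise = 43655 / 21.2100 = 2058.23 K
T_ad = 47 + 2058.23 = 2105.23 deg C


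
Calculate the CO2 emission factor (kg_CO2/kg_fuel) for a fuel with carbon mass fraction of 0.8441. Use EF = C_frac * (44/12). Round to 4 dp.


EF = C_frac * (M_CO2 / M_C)
EF = 0.8441 * (44/12)
EF = 0.8441 * 3.666667 = 3.0950 kg_CO2/kg_fuel


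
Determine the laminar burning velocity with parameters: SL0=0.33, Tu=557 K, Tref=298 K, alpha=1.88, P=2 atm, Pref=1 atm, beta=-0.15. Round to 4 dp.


SL = SL0 * (Tu/Tref)^alpha * (P/Pref)^beta
T ratio = 557/298 = 1.86912752
(T ratio)^alpha = 1.86912752^1.88 = 3.241016
(P/Pref)^beta = 2^(-0.15) = 0.901250
SL = 0.33 * 3.241016 * 0.901250 = 0.9639 m/s


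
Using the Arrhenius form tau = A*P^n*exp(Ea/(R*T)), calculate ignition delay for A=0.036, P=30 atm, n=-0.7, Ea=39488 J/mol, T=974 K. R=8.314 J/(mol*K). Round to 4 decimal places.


tau = A * P^n * exp(Ea/(R*T))
P^n = 30^(-0.7) = 0.09247304
Ea/(R*T) = 39488/(8.314*974) = 4.876365
exp(Ea/(R*T)) = 131.152989
tau = 0.036 * 0.09247304 * 131.152989 = 0.4366 ms


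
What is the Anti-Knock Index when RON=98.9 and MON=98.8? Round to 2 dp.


AKI = (RON + MON) / 2
AKI = (98.9 + 98.8) / 2
AKI = 197.7 / 2 = 98.85


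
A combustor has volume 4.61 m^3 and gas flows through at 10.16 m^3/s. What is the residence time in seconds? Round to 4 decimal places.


tau = V / Q_flow
tau = 4.61 / 10.16 = 0.4537 s


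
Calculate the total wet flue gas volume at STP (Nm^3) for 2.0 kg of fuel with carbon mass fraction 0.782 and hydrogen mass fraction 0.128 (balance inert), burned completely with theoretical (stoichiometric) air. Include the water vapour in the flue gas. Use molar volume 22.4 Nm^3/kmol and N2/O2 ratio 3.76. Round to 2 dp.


Per kg fuel: CO2 = (C/12 kmol)*22.4 = (0.782/12)*22.4 = 1.45973 Nm^3
Per kg fuel: H2O = (H/2 kmol)*22.4 = (0.128/2)*22.4 = 1.43360 Nm^3
O2 needed per kg fuel = C/12 + H/4 = 0.782/12 + 0.128/4 = 0.09716667 kmol
Per kg fuel: N2 = O2*3.76*22.4 = 0.09716667*3.76*22.4 = 8.18377 Nm^3
Total per kg = 1.45973 + 1.43360 + 8.18377 = 11.07710 Nm^3
Total = 11.07710 * 2.0 = 22.15 Nm^3


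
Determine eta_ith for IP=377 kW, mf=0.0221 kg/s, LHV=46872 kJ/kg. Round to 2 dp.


eta_ith = (IP / (mf * LHV)) * 100
Denominator = 0.0221 * 46872 = 1035.8712 kW
eta_ith = (377 / 1035.8712) * 100 = 36.39%


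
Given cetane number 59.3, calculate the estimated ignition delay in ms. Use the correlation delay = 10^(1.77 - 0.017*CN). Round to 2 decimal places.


delay = 10^(1.77 - 0.017*CN)
Exponent = 1.77 - 0.017*59.3 = 0.7619
delay = 10^0.7619 = 5.78 ms


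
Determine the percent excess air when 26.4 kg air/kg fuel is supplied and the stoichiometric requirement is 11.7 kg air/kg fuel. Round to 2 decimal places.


Excess air = actual - stoichiometric = 26.4 - 11.7 = 14.70 kg/kg fuel
Excess air % = (excess / stoich) * 100 = (14.70 / 11.7) * 100 = 125.64%


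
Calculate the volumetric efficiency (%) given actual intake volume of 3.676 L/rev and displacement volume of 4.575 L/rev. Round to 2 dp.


eta_v = (V_actual / V_disp) * 100
Ratio = 3.676 / 4.575 = 0.8035
eta_v = 0.8035 * 100 = 80.35%


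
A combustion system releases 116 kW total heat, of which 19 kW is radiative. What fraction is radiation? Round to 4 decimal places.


f_rad = Q_rad / Q_total
f_rad = 19 / 116 = 0.1638


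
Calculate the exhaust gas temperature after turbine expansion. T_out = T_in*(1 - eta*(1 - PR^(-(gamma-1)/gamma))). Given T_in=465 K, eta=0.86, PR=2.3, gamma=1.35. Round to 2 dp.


T_out = T_in * (1 - eta * (1 - PR^(-(gamma-1)/gamma)))
Exponent = -(1.35-1)/1.35 = -0.25925926
PR^exp = 2.3^(-0.25925926) = 0.80578413
Factor = 1 - 0.86*(1 - 0.80578413) = 0.83297435
T_out = 465 * 0.83297435 = 387.33 K


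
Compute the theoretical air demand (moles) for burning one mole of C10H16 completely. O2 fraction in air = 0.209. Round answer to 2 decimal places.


Balanced combustion: C10H16 + 14 O2 -> 10 CO2 + 8 H2O
O2 needed = C + H/4 = 10 + 16/4 = 14.00 moles
Air moles = O2 / 0.209 = 14.00 / 0.209 = 66.99 moles air


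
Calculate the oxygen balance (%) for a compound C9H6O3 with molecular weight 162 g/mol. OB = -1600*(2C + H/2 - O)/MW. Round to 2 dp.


OB = -1600 * (2C + H/2 - O) / MW
Inner = 2*9 + 6/2 - 3 = 18.00
OB = -1600 * 18.00 / 162 = -177.78%


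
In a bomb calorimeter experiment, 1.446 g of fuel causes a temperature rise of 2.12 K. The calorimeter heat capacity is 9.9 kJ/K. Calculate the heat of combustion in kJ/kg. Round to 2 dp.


Hc = C_cal * delta_T / m_fuel
Q_released = 9.9 * 2.12 = 20.9880 kJ
m_fuel = 1.446 g = 1.446/1000 kg = 0.001446 kg
Hc = 20.9880 / 0.001446 = 14514.52 kJ/kg


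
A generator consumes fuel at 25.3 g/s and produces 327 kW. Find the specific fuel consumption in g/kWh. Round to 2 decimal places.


SFC = (mf / BP) * 3600
Rate = 25.3 / 327 = 0.077370 g/(s*kW)
SFC = 0.077370 * 3600 = 278.53 g/kWh


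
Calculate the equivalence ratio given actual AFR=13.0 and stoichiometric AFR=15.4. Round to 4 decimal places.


phi = AFR_stoich / AFR_actual
phi = 15.4 / 13.0 = 1.1846


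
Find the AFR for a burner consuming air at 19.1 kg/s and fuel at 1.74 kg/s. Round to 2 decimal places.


AFR = m_air / m_fuel
AFR = 19.1 / 1.74 = 10.98


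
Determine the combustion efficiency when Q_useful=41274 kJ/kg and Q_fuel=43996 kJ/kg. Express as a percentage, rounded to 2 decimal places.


Efficiency = (Q_useful / Q_fuel) * 100
Efficiency = (41274 / 43996) * 100
Efficiency = 0.9381 * 100 = 93.81%


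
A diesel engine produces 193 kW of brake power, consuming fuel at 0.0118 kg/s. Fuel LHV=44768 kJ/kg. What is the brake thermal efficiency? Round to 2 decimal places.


eta_BTE = (BP / (mf * LHV)) * 100
Denominator = 0.0118 * 44768 = 528.2624 kW
eta_BTE = (193 / 528.2624) * 100 = 36.53%


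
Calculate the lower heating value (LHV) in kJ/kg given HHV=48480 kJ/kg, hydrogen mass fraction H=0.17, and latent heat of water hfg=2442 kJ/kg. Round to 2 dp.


LHV = HHV - hfg * 9 * H
Water correction = 2442 * 9 * 0.17 = 3736.260 kJ/kg
LHV = 48480 - 3736.260 = 44743.74 kJ/kg


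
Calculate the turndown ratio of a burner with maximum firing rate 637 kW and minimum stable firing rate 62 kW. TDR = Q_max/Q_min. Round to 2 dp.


TDR = Q_max / Q_min
TDR = 637 / 62 = 10.27


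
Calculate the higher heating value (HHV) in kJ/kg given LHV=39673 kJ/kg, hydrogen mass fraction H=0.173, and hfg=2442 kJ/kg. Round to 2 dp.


HHV = LHV + hfg * 9 * H
Water addition = 2442 * 9 * 0.173 = 3802.194 kJ/kg
HHV = 39673 + 3802.194 = 43475.19 kJ/kg


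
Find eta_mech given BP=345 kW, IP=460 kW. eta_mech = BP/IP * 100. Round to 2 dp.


eta_mech = (BP / IP) * 100
Ratio = 345 / 460 = 0.7500
eta_mech = 0.7500 * 100 = 75.00%


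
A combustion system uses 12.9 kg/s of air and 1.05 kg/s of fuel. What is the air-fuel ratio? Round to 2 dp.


AFR = m_air / m_fuel
AFR = 12.9 / 1.05 = 12.29


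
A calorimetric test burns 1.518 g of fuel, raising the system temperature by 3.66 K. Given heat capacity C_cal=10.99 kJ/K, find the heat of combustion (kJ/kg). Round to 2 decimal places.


Hc = C_cal * delta_T / m_fuel
Q_released = 10.99 * 3.66 = 40.2234 kJ
m_fuel = 1.518 g = 1.518/1000 kg = 0.001518 kg
Hc = 40.2234 / 0.001518 = 26497.63 kJ/kg


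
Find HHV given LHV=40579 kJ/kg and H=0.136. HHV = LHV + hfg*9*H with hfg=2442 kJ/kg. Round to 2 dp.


HHV = LHV + hfg * 9 * H
Water addition = 2442 * 9 * 0.136 = 2989.008 kJ/kg
HHV = 40579 + 2989.008 = 43568.01 kJ/kg


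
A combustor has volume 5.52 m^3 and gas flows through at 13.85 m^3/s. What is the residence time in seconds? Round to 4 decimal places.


tau = V / Q_flow
tau = 5.52 / 13.85 = 0.3986 s


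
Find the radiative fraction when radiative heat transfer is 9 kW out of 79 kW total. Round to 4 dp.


f_rad = Q_rad / Q_total
f_rad = 9 / 79 = 0.1139


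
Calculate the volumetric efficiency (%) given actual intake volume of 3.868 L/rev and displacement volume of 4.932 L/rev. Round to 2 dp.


eta_v = (V_actual / V_disp) * 100
Ratio = 3.868 / 4.932 = 0.7843
eta_v = 0.7843 * 100 = 78.43%


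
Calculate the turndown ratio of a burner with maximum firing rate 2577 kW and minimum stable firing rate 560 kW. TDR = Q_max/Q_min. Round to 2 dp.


TDR = Q_max / Q_min
TDR = 2577 / 560 = 4.60


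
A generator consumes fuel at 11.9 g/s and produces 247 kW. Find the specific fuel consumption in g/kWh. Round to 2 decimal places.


SFC = (mf / BP) * 3600
Rate = 11.9 / 247 = 0.048178 g/(s*kW)
SFC = 0.048178 * 3600 = 173.44 g/kWh


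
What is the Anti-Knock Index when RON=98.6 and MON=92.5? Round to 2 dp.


AKI = (RON + MON) / 2
AKI = (98.6 + 92.5) / 2
AKI = 191.1 / 2 = 95.55


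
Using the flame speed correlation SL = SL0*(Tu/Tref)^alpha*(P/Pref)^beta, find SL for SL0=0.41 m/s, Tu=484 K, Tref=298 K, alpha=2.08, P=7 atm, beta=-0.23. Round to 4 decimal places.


SL = SL0 * (Tu/Tref)^alpha * (P/Pref)^beta
T ratio = 484/298 = 1.62416107
(T ratio)^alpha = 1.62416107^2.08 = 2.742259
(P/Pref)^beta = 7^(-0.23) = 0.639186
SL = 0.41 * 2.742259 * 0.639186 = 0.7187 m/s


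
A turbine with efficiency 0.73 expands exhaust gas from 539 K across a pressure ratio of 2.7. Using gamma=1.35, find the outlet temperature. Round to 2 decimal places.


T_out = T_in * (1 - eta * (1 - PR^(-(gamma-1)/gamma)))
Exponent = -(1.35-1)/1.35 = -0.25925926
PR^exp = 2.7^(-0.25925926) = 0.77297411
Factor = 1 - 0.73*(1 - 0.77297411) = 0.83427110
T_out = 539 * 0.83427110 = 449.67 K


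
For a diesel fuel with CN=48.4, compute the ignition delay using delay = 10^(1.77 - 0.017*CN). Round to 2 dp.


delay = 10^(1.77 - 0.017*CN)
Exponent = 1.77 - 0.017*48.4 = 0.9472
delay = 10^0.9472 = 8.86 ms


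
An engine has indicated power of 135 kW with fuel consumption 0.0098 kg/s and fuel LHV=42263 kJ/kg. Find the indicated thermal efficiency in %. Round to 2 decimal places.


eta_ith = (IP / (mf * LHV)) * 100
Denominator = 0.0098 * 42263 = 414.1774 kW
eta_ith = (135 / 414.1774) * 100 = 32.59%


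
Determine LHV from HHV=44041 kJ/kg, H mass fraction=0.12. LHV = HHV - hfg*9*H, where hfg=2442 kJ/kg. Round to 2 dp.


LHV = HHV - hfg * 9 * H
Water correction = 2442 * 9 * 0.12 = 2637.360 kJ/kg
LHV = 44041 - 2637.360 = 41403.64 kJ/kg


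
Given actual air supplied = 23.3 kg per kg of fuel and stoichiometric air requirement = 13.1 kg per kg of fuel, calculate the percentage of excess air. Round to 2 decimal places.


Excess air = actual - stoichiometric = 23.3 - 13.1 = 10.20 kg/kg fuel
Excess air % = (excess / stoich) * 100 = (10.20 / 13.1) * 100 = 77.86%


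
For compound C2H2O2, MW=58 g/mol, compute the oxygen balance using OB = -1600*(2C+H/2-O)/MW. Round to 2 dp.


OB = -1600 * (2C + H/2 - O) / MW
Inner = 2*2 + 2/2 - 2 = 3.00
OB = -1600 * 3.00 / 58 = -82.76%


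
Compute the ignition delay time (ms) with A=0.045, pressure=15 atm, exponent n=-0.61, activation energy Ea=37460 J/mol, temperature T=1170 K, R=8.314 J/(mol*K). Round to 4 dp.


tau = A * P^n * exp(Ea/(R*T))
P^n = 15^(-0.61) = 0.19168332
Ea/(R*T) = 37460/(8.314*1170) = 3.850986
exp(Ea/(R*T)) = 47.039401
tau = 0.045 * 0.19168332 * 47.039401 = 0.4058 ms


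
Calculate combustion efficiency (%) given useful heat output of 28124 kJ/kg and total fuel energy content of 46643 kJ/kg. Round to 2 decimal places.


Efficiency = (Q_useful / Q_fuel) * 100
Efficiency = (28124 / 46643) * 100
Efficiency = 0.6030 * 100 = 60.30%


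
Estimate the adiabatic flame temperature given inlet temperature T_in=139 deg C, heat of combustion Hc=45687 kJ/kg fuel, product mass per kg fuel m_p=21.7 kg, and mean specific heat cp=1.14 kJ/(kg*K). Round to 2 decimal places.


T_ad = T_in + Hc / (m_p * cp)
Denominator = 21.7 * 1.14 = 24.7380
Temperature rise = 45687 / 24.7380 = 1846.83 K
T_ad = 139 + 1846.83 = 1985.83 deg C


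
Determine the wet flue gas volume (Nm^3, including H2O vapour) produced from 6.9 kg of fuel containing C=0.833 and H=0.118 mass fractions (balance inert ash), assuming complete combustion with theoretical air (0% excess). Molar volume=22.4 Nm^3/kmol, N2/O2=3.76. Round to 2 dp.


Per kg fuel: CO2 = (C/12 kmol)*22.4 = (0.833/12)*22.4 = 1.55493 Nm^3
Per kg fuel: H2O = (H/2 kmol)*22.4 = (0.118/2)*22.4 = 1.32160 Nm^3
O2 needed per kg fuel = C/12 + H/4 = 0.833/12 + 0.118/4 = 0.09891667 kmol
Per kg fuel: N2 = O2*3.76*22.4 = 0.09891667*3.76*22.4 = 8.33116 Nm^3
Total per kg = 1.55493 + 1.32160 + 8.33116 = 11.20769 Nm^3
Total = 11.20769 * 6.9 = 77.33 Nm^3


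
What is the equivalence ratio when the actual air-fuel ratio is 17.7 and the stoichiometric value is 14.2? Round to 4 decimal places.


phi = AFR_stoich / AFR_actual
phi = 14.2 / 17.7 = 0.8023


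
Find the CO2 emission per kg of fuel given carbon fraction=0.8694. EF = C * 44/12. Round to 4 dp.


EF = C_frac * (M_CO2 / M_C)
EF = 0.8694 * (44/12)
EF = 0.8694 * 3.666667 = 3.1878 kg_CO2/kg_fuel


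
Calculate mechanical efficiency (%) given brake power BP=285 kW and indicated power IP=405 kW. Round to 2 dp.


eta_mech = (BP / IP) * 100
Ratio = 285 / 405 = 0.7037
eta_mech = 0.7037 * 100 = 70.37%


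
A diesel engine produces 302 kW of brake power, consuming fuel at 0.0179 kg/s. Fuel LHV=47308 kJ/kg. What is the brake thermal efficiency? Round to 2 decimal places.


eta_BTE = (BP / (mf * LHV)) * 100
Denominator = 0.0179 * 47308 = 846.8132 kW
eta_BTE = (302 / 846.8132) * 100 = 35.66%


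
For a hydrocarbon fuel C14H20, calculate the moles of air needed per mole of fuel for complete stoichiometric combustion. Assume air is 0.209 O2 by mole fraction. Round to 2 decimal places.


Balanced combustion: C14H20 + 19 O2 -> 14 CO2 + 10 H2O
O2 needed = C + H/4 = 14 + 20/4 = 19.00 moles
Air moles = O2 / 0.209 = 19.00 / 0.209 = 90.91 moles air


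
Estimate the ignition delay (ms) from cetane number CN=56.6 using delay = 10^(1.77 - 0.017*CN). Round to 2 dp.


delay = 10^(1.77 - 0.017*CN)
Exponent = 1.77 - 0.017*56.6 = 0.8078
delay = 10^0.8078 = 6.42 ms


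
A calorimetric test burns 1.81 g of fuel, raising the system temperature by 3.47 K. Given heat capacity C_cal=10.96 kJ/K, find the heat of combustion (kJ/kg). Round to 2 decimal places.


Hc = C_cal * delta_T / m_fuel
Q_released = 10.96 * 3.47 = 38.0312 kJ
m_fuel = 1.81 g = 1.81/1000 kg = 0.001810 kg
Hc = 38.0312 / 0.001810 = 21011.71 kJ/kg


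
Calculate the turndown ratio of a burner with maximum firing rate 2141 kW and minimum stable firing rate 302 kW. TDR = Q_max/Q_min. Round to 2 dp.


TDR = Q_max / Q_min
TDR = 2141 / 302 = 7.09


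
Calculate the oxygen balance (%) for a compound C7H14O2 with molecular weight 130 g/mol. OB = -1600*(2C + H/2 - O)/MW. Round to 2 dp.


OB = -1600 * (2C + H/2 - O) / MW
Inner = 2*7 + 14/2 - 2 = 19.00
OB = -1600 * 19.00 / 130 = -233.85%


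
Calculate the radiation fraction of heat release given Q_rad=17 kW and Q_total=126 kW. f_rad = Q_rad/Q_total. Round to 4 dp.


f_rad = Q_rad / Q_total
f_rad = 17 / 126 = 0.1349


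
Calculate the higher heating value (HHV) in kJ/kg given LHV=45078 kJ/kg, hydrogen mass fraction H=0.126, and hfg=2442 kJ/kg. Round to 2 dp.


HHV = LHV + hfg * 9 * H
Water addition = 2442 * 9 * 0.126 = 2769.228 kJ/kg
HHV = 45078 + 2769.228 = 47847.23 kJ/kg


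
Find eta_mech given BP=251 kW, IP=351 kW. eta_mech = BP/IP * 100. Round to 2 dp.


eta_mech = (BP / IP) * 100
Ratio = 251 / 351 = 0.7151
eta_mech = 0.7151 * 100 = 71.51%


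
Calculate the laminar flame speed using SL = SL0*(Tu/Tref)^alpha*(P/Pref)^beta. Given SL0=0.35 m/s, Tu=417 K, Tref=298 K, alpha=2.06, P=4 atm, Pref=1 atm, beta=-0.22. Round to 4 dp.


SL = SL0 * (Tu/Tref)^alpha * (P/Pref)^beta
T ratio = 417/298 = 1.39932886
(T ratio)^alpha = 1.39932886^2.06 = 1.997997
(P/Pref)^beta = 4^(-0.22) = 0.737135
SL = 0.35 * 1.997997 * 0.737135 = 0.5155 m/s


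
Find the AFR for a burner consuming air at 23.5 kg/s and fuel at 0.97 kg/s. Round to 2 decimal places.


AFR = m_air / m_fuel
AFR = 23.5 / 0.97 = 24.23


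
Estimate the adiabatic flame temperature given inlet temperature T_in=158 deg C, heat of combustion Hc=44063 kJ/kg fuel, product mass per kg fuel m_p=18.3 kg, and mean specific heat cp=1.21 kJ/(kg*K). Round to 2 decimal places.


T_ad = T_in + Hc / (m_p * cp)
Denominator = 18.3 * 1.21 = 22.1430
Temperature rise = 44063 / 22.1430 = 1989.93 K
T_ad = 158 + 1989.93 = 2147.93 deg C


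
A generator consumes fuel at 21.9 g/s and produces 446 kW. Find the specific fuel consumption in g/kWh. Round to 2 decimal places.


SFC = (mf / BP) * 3600
Rate = 21.9 / 446 = 0.049103 g/(s*kW)
SFC = 0.049103 * 3600 = 176.77 g/kWh


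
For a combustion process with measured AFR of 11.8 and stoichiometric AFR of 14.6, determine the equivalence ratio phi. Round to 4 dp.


phi = AFR_stoich / AFR_actual
phi = 14.6 / 11.8 = 1.2373


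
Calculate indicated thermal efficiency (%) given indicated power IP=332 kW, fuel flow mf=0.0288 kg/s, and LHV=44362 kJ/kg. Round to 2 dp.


eta_ith = (IP / (mf * LHV)) * 100
Denominator = 0.0288 * 44362 = 1277.6256 kW
eta_ith = (332 / 1277.6256) * 100 = 25.99%


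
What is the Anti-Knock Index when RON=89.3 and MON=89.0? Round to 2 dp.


AKI = (RON + MON) / 2
AKI = (89.3 + 89.0) / 2
AKI = 178.3 / 2 = 89.15


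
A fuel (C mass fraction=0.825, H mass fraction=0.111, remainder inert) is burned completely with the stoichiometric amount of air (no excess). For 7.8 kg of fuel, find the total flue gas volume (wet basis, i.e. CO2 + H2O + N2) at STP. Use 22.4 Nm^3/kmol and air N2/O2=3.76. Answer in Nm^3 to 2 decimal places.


Per kg fuel: CO2 = (C/12 kmol)*22.4 = (0.825/12)*22.4 = 1.54000 Nm^3
Per kg fuel: H2O = (H/2 kmol)*22.4 = (0.111/2)*22.4 = 1.24320 Nm^3
O2 needed per kg fuel = C/12 + H/4 = 0.825/12 + 0.111/4 = 0.09650000 kmol
Per kg fuel: N2 = O2*3.76*22.4 = 0.09650000*3.76*22.4 = 8.12762 Nm^3
Total per kg = 1.54000 + 1.24320 + 8.12762 = 10.91082 Nm^3
Total = 10.91082 * 7.8 = 85.10 Nm^3


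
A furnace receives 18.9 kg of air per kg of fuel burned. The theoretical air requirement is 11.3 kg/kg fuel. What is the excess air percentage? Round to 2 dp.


Excess air = actual - stoichiometric = 18.9 - 11.3 = 7.60 kg/kg fuel
Excess air % = (excess / stoich) * 100 = (7.60 / 11.3) * 100 = 67.26%


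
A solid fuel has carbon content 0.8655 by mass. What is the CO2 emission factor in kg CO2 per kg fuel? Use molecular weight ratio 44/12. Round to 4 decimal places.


EF = C_frac * (M_CO2 / M_C)
EF = 0.8655 * (44/12)
EF = 0.8655 * 3.666667 = 3.1735 kg_CO2/kg_fuel


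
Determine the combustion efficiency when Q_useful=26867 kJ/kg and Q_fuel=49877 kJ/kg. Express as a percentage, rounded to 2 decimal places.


Efficiency = (Q_useful / Q_fuel) * 100
Efficiency = (26867 / 49877) * 100
Efficiency = 0.5387 * 100 = 53.87%


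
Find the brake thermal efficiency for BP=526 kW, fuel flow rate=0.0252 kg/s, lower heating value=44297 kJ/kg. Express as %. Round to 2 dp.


eta_BTE = (BP / (mf * LHV)) * 100
Denominator = 0.0252 * 44297 = 1116.2844 kW
eta_BTE = (526 / 1116.2844) * 100 = 47.12%


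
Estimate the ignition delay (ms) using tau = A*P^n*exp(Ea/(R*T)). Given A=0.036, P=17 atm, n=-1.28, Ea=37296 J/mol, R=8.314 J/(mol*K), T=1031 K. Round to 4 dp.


tau = A * P^n * exp(Ea/(R*T))
P^n = 17^(-1.28) = 0.02660881
Ea/(R*T) = 37296/(8.314*1031) = 4.351045
exp(Ea/(R*T)) = 77.559467
tau = 0.036 * 0.02660881 * 77.559467 = 0.0743 ms


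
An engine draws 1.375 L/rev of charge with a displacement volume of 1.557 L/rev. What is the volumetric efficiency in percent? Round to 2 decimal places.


eta_v = (V_actual / V_disp) * 100
Ratio = 1.375 / 1.557 = 0.8831
eta_v = 0.8831 * 100 = 88.31%


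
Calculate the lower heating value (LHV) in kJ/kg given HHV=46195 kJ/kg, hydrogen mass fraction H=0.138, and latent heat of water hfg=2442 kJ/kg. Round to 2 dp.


LHV = HHV - hfg * 9 * H
Water correction = 2442 * 9 * 0.138 = 3032.964 kJ/kg
LHV = 46195 - 3032.964 = 43162.04 kJ/kg


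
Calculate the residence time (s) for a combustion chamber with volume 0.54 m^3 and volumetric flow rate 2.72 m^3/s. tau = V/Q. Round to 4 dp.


tau = V / Q_flow
tau = 0.54 / 2.72 = 0.1985 s


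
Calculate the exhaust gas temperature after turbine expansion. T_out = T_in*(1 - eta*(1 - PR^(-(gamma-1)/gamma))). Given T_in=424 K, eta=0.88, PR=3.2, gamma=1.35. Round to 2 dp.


T_out = T_in * (1 - eta * (1 - PR^(-(gamma-1)/gamma)))
Exponent = -(1.35-1)/1.35 = -0.25925926
PR^exp = 3.2^(-0.25925926) = 0.73966521
Factor = 1 - 0.88*(1 - 0.73966521) = 0.77090538
T_out = 424 * 0.77090538 = 326.86 K


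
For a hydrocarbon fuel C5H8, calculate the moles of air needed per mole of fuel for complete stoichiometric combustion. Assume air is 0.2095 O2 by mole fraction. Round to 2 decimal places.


Balanced combustion: C5H8 + 7 O2 -> 5 CO2 + 4 H2O
O2 needed = C + H/4 = 5 + 8/4 = 7.00 moles
Air moles = O2 / 0.2095 = 7.00 / 0.2095 = 33.41 moles air


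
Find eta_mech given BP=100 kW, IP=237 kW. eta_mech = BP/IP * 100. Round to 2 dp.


eta_mech = (BP / IP) * 100
Ratio = 100 / 237 = 0.4219
eta_mech = 0.4219 * 100 = 42.19%


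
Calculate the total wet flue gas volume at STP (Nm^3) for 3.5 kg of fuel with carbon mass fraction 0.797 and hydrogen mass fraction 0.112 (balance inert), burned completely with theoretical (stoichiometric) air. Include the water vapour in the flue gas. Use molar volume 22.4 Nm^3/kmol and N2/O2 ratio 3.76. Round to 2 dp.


Per kg fuel: CO2 = (C/12 kmol)*22.4 = (0.797/12)*22.4 = 1.48773 Nm^3
Per kg fuel: H2O = (H/2 kmol)*22.4 = (0.112/2)*22.4 = 1.25440 Nm^3
O2 needed per kg fuel = C/12 + H/4 = 0.797/12 + 0.112/4 = 0.09441667 kmol
Per kg fuel: N2 = O2*3.76*22.4 = 0.09441667*3.76*22.4 = 7.95215 Nm^3
Total per kg = 1.48773 + 1.25440 + 7.95215 = 10.69428 Nm^3
Total = 10.69428 * 3.5 = 37.43 Nm^3


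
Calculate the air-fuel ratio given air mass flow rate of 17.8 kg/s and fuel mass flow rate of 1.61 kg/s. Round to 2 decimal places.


AFR = m_air / m_fuel
AFR = 17.8 / 1.61 = 11.06


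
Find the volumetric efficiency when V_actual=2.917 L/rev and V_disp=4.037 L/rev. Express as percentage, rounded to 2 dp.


eta_v = (V_actual / V_disp) * 100
Ratio = 2.917 / 4.037 = 0.7226
eta_v = 0.7226 * 100 = 72.26%


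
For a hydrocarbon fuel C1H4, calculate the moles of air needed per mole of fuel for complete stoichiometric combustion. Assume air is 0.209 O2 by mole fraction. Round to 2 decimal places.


Balanced combustion: C1H4 + 2 O2 -> 1 CO2 + 2 H2O
O2 needed = C + H/4 = 1 + 4/4 = 2.00 moles
Air moles = O2 / 0.209 = 2.00 / 0.209 = 9.57 moles air
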